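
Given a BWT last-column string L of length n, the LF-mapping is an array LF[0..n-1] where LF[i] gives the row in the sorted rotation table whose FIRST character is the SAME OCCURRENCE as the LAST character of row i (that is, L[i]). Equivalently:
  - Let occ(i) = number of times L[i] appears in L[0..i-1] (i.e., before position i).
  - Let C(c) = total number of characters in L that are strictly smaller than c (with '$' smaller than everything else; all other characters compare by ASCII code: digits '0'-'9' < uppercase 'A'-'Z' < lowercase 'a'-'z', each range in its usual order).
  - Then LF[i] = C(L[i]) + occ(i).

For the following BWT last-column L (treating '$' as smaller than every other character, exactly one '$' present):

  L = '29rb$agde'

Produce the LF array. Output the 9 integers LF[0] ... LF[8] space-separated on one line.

Char counts: '$':1, '2':1, '9':1, 'a':1, 'b':1, 'd':1, 'e':1, 'g':1, 'r':1
C (first-col start): C('$')=0, C('2')=1, C('9')=2, C('a')=3, C('b')=4, C('d')=5, C('e')=6, C('g')=7, C('r')=8
L[0]='2': occ=0, LF[0]=C('2')+0=1+0=1
L[1]='9': occ=0, LF[1]=C('9')+0=2+0=2
L[2]='r': occ=0, LF[2]=C('r')+0=8+0=8
L[3]='b': occ=0, LF[3]=C('b')+0=4+0=4
L[4]='$': occ=0, LF[4]=C('$')+0=0+0=0
L[5]='a': occ=0, LF[5]=C('a')+0=3+0=3
L[6]='g': occ=0, LF[6]=C('g')+0=7+0=7
L[7]='d': occ=0, LF[7]=C('d')+0=5+0=5
L[8]='e': occ=0, LF[8]=C('e')+0=6+0=6

Answer: 1 2 8 4 0 3 7 5 6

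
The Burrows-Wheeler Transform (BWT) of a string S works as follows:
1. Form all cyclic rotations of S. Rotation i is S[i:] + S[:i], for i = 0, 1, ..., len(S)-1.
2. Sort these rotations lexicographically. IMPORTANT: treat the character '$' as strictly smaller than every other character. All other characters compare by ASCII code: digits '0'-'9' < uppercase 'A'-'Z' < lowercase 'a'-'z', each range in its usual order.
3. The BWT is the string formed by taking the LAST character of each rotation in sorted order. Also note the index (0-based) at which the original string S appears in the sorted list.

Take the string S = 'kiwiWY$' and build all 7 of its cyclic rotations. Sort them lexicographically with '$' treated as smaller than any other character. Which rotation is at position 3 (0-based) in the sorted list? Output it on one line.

All 7 rotations (rotation i = S[i:]+S[:i]):
  rot[0] = kiwiWY$
  rot[1] = iwiWY$k
  rot[2] = wiWY$ki
  rot[3] = iWY$kiw
  rot[4] = WY$kiwi
  rot[5] = Y$kiwiW
  rot[6] = $kiwiWY
Sorted (with $ < everything):
  sorted[0] = $kiwiWY
  sorted[1] = WY$kiwi
  sorted[2] = Y$kiwiW
  sorted[3] = iWY$kiw
  sorted[4] = iwiWY$k
  sorted[5] = kiwiWY$
  sorted[6] = wiWY$ki
sorted[3] = iWY$kiw

Answer: iWY$kiw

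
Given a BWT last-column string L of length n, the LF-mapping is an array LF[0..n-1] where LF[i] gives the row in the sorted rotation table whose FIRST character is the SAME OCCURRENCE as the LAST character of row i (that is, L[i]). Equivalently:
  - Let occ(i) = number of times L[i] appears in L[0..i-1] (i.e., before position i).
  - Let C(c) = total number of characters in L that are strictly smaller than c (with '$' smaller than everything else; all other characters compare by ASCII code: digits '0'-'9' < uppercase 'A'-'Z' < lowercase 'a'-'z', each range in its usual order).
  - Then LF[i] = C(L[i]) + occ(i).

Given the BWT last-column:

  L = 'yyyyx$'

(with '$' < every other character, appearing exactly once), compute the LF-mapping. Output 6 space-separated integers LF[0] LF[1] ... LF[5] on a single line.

Char counts: '$':1, 'x':1, 'y':4
C (first-col start): C('$')=0, C('x')=1, C('y')=2
L[0]='y': occ=0, LF[0]=C('y')+0=2+0=2
L[1]='y': occ=1, LF[1]=C('y')+1=2+1=3
L[2]='y': occ=2, LF[2]=C('y')+2=2+2=4
L[3]='y': occ=3, LF[3]=C('y')+3=2+3=5
L[4]='x': occ=0, LF[4]=C('x')+0=1+0=1
L[5]='$': occ=0, LF[5]=C('$')+0=0+0=0

Answer: 2 3 4 5 1 0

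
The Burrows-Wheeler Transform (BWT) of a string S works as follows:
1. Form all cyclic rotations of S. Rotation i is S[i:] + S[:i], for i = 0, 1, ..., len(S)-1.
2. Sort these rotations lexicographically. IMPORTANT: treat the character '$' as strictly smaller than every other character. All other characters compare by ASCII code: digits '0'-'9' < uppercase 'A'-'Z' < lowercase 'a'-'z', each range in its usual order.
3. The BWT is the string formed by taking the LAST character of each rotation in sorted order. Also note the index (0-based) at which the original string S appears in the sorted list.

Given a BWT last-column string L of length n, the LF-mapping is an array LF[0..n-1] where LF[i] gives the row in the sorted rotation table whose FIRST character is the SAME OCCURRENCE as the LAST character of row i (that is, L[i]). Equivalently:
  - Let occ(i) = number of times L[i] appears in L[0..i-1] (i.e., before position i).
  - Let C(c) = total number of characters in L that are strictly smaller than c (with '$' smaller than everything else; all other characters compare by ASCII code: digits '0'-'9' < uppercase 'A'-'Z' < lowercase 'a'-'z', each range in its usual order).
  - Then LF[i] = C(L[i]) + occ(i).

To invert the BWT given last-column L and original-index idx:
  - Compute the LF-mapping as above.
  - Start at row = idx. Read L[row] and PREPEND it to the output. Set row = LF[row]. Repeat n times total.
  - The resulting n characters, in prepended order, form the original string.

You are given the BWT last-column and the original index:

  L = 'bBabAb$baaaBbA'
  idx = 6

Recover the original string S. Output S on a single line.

Answer: aabBABbaAbbab$

Derivation:
LF mapping: 9 3 5 10 1 11 0 12 6 7 8 4 13 2
Walk LF starting at row 6, prepending L[row]:
  step 1: row=6, L[6]='$', prepend. Next row=LF[6]=0
  step 2: row=0, L[0]='b', prepend. Next row=LF[0]=9
  step 3: row=9, L[9]='a', prepend. Next row=LF[9]=7
  step 4: row=7, L[7]='b', prepend. Next row=LF[7]=12
  step 5: row=12, L[12]='b', prepend. Next row=LF[12]=13
  step 6: row=13, L[13]='A', prepend. Next row=LF[13]=2
  step 7: row=2, L[2]='a', prepend. Next row=LF[2]=5
  step 8: row=5, L[5]='b', prepend. Next row=LF[5]=11
  step 9: row=11, L[11]='B', prepend. Next row=LF[11]=4
  step 10: row=4, L[4]='A', prepend. Next row=LF[4]=1
  step 11: row=1, L[1]='B', prepend. Next row=LF[1]=3
  step 12: row=3, L[3]='b', prepend. Next row=LF[3]=10
  step 13: row=10, L[10]='a', prepend. Next row=LF[10]=8
  step 14: row=8, L[8]='a', prepend. Next row=LF[8]=6
Reversed output: aabBABbaAbbab$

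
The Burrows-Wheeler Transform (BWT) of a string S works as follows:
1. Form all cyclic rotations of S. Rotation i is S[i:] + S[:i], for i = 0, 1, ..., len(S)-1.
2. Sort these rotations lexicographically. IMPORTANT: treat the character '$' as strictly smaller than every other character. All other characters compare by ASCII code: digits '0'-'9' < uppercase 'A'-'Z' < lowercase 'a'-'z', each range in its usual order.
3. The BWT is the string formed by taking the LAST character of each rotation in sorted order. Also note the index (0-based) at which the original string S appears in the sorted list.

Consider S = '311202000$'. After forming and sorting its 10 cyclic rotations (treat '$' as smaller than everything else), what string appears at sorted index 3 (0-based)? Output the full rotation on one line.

All 10 rotations (rotation i = S[i:]+S[:i]):
  rot[0] = 311202000$
  rot[1] = 11202000$3
  rot[2] = 1202000$31
  rot[3] = 202000$311
  rot[4] = 02000$3112
  rot[5] = 2000$31120
  rot[6] = 000$311202
  rot[7] = 00$3112020
  rot[8] = 0$31120200
  rot[9] = $311202000
Sorted (with $ < everything):
  sorted[0] = $311202000
  sorted[1] = 0$31120200
  sorted[2] = 00$3112020
  sorted[3] = 000$311202
  sorted[4] = 02000$3112
  sorted[5] = 11202000$3
  sorted[6] = 1202000$31
  sorted[7] = 2000$31120
  sorted[8] = 202000$311
  sorted[9] = 311202000$
sorted[3] = 000$311202

Answer: 000$311202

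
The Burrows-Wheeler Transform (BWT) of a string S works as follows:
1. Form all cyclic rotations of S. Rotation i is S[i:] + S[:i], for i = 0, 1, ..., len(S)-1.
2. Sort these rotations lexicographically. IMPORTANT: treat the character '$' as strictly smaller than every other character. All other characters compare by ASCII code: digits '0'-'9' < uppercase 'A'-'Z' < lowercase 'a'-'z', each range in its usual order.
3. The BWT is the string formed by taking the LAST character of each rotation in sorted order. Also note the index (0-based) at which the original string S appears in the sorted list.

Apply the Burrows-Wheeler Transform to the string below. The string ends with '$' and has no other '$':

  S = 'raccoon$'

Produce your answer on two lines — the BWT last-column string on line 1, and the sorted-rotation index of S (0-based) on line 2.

Answer: nracooc$
7

Derivation:
All 8 rotations (rotation i = S[i:]+S[:i]):
  rot[0] = raccoon$
  rot[1] = accoon$r
  rot[2] = ccoon$ra
  rot[3] = coon$rac
  rot[4] = oon$racc
  rot[5] = on$racco
  rot[6] = n$raccoo
  rot[7] = $raccoon
Sorted (with $ < everything):
  sorted[0] = $raccoon  (last char: 'n')
  sorted[1] = accoon$r  (last char: 'r')
  sorted[2] = ccoon$ra  (last char: 'a')
  sorted[3] = coon$rac  (last char: 'c')
  sorted[4] = n$raccoo  (last char: 'o')
  sorted[5] = on$racco  (last char: 'o')
  sorted[6] = oon$racc  (last char: 'c')
  sorted[7] = raccoon$  (last char: '$')
Last column: nracooc$
Original string S is at sorted index 7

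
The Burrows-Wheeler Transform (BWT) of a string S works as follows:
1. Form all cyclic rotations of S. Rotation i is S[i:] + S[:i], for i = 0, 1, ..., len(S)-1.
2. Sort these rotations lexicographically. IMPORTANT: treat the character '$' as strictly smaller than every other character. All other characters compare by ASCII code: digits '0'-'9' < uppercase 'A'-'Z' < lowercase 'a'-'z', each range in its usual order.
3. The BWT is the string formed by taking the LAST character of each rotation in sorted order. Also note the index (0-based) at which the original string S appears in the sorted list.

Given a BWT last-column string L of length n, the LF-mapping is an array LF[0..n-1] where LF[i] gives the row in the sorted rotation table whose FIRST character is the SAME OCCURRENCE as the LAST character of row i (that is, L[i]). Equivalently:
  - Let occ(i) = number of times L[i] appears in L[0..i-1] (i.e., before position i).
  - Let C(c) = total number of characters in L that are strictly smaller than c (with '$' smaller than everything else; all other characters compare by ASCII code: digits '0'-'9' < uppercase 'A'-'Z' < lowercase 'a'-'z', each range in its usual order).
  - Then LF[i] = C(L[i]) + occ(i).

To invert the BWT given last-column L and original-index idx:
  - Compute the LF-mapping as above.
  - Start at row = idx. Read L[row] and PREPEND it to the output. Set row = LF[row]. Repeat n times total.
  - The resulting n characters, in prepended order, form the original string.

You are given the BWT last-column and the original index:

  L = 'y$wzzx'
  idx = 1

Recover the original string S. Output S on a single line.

Answer: wxzzy$

Derivation:
LF mapping: 3 0 1 4 5 2
Walk LF starting at row 1, prepending L[row]:
  step 1: row=1, L[1]='$', prepend. Next row=LF[1]=0
  step 2: row=0, L[0]='y', prepend. Next row=LF[0]=3
  step 3: row=3, L[3]='z', prepend. Next row=LF[3]=4
  step 4: row=4, L[4]='z', prepend. Next row=LF[4]=5
  step 5: row=5, L[5]='x', prepend. Next row=LF[5]=2
  step 6: row=2, L[2]='w', prepend. Next row=LF[2]=1
Reversed output: wxzzy$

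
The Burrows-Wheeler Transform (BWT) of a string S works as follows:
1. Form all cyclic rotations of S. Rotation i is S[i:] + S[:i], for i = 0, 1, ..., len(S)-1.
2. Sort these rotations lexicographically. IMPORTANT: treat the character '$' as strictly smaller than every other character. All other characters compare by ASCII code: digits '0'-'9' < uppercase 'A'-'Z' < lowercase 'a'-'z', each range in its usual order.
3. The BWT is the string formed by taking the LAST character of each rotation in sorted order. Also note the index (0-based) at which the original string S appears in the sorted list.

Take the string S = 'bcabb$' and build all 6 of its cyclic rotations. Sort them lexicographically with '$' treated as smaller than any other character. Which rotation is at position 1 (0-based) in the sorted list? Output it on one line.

All 6 rotations (rotation i = S[i:]+S[:i]):
  rot[0] = bcabb$
  rot[1] = cabb$b
  rot[2] = abb$bc
  rot[3] = bb$bca
  rot[4] = b$bcab
  rot[5] = $bcabb
Sorted (with $ < everything):
  sorted[0] = $bcabb
  sorted[1] = abb$bc
  sorted[2] = b$bcab
  sorted[3] = bb$bca
  sorted[4] = bcabb$
  sorted[5] = cabb$b
sorted[1] = abb$bc

Answer: abb$bc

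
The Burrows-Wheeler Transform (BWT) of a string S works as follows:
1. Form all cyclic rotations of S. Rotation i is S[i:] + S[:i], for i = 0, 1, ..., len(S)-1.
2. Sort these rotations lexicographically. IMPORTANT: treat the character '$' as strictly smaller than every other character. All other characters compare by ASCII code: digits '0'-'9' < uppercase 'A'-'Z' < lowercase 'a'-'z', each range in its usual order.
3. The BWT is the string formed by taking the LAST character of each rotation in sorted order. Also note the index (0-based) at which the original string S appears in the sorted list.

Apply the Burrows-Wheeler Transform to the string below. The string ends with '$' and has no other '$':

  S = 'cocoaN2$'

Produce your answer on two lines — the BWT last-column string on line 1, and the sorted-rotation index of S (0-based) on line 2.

All 8 rotations (rotation i = S[i:]+S[:i]):
  rot[0] = cocoaN2$
  rot[1] = ocoaN2$c
  rot[2] = coaN2$co
  rot[3] = oaN2$coc
  rot[4] = aN2$coco
  rot[5] = N2$cocoa
  rot[6] = 2$cocoaN
  rot[7] = $cocoaN2
Sorted (with $ < everything):
  sorted[0] = $cocoaN2  (last char: '2')
  sorted[1] = 2$cocoaN  (last char: 'N')
  sorted[2] = N2$cocoa  (last char: 'a')
  sorted[3] = aN2$coco  (last char: 'o')
  sorted[4] = coaN2$co  (last char: 'o')
  sorted[5] = cocoaN2$  (last char: '$')
  sorted[6] = oaN2$coc  (last char: 'c')
  sorted[7] = ocoaN2$c  (last char: 'c')
Last column: 2Naoo$cc
Original string S is at sorted index 5

Answer: 2Naoo$cc
5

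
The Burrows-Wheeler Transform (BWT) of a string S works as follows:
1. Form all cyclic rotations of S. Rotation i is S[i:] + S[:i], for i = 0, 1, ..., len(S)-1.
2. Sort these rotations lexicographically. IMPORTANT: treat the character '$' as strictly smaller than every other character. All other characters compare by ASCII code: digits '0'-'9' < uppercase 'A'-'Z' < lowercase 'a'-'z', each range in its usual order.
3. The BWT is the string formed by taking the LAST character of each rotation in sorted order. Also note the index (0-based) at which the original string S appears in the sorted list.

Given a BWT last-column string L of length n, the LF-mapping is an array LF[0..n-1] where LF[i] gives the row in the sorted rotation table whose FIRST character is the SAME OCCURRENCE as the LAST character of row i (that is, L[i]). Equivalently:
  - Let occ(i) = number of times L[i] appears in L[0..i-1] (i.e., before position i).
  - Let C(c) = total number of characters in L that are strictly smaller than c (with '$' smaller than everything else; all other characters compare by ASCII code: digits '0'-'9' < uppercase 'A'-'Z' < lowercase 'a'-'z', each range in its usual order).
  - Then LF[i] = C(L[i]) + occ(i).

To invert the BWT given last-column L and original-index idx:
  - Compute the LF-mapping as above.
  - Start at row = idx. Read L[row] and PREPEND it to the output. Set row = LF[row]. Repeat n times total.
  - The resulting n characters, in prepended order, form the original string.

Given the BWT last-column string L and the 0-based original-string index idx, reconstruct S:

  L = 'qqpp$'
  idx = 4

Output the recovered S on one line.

Answer: qppq$

Derivation:
LF mapping: 3 4 1 2 0
Walk LF starting at row 4, prepending L[row]:
  step 1: row=4, L[4]='$', prepend. Next row=LF[4]=0
  step 2: row=0, L[0]='q', prepend. Next row=LF[0]=3
  step 3: row=3, L[3]='p', prepend. Next row=LF[3]=2
  step 4: row=2, L[2]='p', prepend. Next row=LF[2]=1
  step 5: row=1, L[1]='q', prepend. Next row=LF[1]=4
Reversed output: qppq$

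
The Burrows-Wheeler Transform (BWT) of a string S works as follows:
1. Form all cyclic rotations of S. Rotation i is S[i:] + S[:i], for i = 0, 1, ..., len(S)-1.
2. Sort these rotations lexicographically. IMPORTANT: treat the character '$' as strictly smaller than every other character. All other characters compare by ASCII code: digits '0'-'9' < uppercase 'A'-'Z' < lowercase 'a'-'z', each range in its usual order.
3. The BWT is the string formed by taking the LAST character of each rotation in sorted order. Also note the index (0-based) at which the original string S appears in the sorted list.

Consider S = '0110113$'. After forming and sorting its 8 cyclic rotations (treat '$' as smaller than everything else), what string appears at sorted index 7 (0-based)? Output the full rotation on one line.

Answer: 3$011011

Derivation:
All 8 rotations (rotation i = S[i:]+S[:i]):
  rot[0] = 0110113$
  rot[1] = 110113$0
  rot[2] = 10113$01
  rot[3] = 0113$011
  rot[4] = 113$0110
  rot[5] = 13$01101
  rot[6] = 3$011011
  rot[7] = $0110113
Sorted (with $ < everything):
  sorted[0] = $0110113
  sorted[1] = 0110113$
  sorted[2] = 0113$011
  sorted[3] = 10113$01
  sorted[4] = 110113$0
  sorted[5] = 113$0110
  sorted[6] = 13$01101
  sorted[7] = 3$011011
sorted[7] = 3$011011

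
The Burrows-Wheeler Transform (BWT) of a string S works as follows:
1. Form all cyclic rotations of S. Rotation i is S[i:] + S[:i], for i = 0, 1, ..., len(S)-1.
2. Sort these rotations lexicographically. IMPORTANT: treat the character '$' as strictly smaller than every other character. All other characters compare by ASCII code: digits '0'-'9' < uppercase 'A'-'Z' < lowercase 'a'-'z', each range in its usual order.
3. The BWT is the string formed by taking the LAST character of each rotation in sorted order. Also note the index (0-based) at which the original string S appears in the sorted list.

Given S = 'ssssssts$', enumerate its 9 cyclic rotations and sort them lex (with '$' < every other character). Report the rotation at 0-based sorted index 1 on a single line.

All 9 rotations (rotation i = S[i:]+S[:i]):
  rot[0] = ssssssts$
  rot[1] = sssssts$s
  rot[2] = ssssts$ss
  rot[3] = sssts$sss
  rot[4] = ssts$ssss
  rot[5] = sts$sssss
  rot[6] = ts$ssssss
  rot[7] = s$sssssst
  rot[8] = $ssssssts
Sorted (with $ < everything):
  sorted[0] = $ssssssts
  sorted[1] = s$sssssst
  sorted[2] = ssssssts$
  sorted[3] = sssssts$s
  sorted[4] = ssssts$ss
  sorted[5] = sssts$sss
  sorted[6] = ssts$ssss
  sorted[7] = sts$sssss
  sorted[8] = ts$ssssss
sorted[1] = s$sssssst

Answer: s$sssssst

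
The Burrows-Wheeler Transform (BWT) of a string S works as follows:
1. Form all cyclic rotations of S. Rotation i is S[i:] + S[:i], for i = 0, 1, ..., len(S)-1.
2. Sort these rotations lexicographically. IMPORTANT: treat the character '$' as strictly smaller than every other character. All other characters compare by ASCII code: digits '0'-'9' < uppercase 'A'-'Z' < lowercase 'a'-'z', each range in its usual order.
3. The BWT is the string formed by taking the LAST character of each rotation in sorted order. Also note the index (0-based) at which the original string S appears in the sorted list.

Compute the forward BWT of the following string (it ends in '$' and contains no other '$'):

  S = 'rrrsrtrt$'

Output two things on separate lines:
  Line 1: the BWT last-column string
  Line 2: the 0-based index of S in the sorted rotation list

Answer: t$rrtsrrr
1

Derivation:
All 9 rotations (rotation i = S[i:]+S[:i]):
  rot[0] = rrrsrtrt$
  rot[1] = rrsrtrt$r
  rot[2] = rsrtrt$rr
  rot[3] = srtrt$rrr
  rot[4] = rtrt$rrrs
  rot[5] = trt$rrrsr
  rot[6] = rt$rrrsrt
  rot[7] = t$rrrsrtr
  rot[8] = $rrrsrtrt
Sorted (with $ < everything):
  sorted[0] = $rrrsrtrt  (last char: 't')
  sorted[1] = rrrsrtrt$  (last char: '$')
  sorted[2] = rrsrtrt$r  (last char: 'r')
  sorted[3] = rsrtrt$rr  (last char: 'r')
  sorted[4] = rt$rrrsrt  (last char: 't')
  sorted[5] = rtrt$rrrs  (last char: 's')
  sorted[6] = srtrt$rrr  (last char: 'r')
  sorted[7] = t$rrrsrtr  (last char: 'r')
  sorted[8] = trt$rrrsr  (last char: 'r')
Last column: t$rrtsrrr
Original string S is at sorted index 1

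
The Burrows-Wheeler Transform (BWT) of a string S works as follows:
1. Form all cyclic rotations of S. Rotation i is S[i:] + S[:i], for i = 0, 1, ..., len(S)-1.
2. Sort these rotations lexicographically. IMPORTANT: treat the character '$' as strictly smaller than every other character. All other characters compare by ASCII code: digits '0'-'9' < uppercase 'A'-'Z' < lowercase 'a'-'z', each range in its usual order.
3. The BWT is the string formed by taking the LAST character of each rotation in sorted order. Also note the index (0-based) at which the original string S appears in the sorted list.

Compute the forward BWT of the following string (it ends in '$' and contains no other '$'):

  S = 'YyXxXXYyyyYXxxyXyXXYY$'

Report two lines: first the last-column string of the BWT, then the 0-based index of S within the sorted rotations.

All 22 rotations (rotation i = S[i:]+S[:i]):
  rot[0] = YyXxXXYyyyYXxxyXyXXYY$
  rot[1] = yXxXXYyyyYXxxyXyXXYY$Y
  rot[2] = XxXXYyyyYXxxyXyXXYY$Yy
  rot[3] = xXXYyyyYXxxyXyXXYY$YyX
  rot[4] = XXYyyyYXxxyXyXXYY$YyXx
  rot[5] = XYyyyYXxxyXyXXYY$YyXxX
  rot[6] = YyyyYXxxyXyXXYY$YyXxXX
  rot[7] = yyyYXxxyXyXXYY$YyXxXXY
  rot[8] = yyYXxxyXyXXYY$YyXxXXYy
  rot[9] = yYXxxyXyXXYY$YyXxXXYyy
  rot[10] = YXxxyXyXXYY$YyXxXXYyyy
  rot[11] = XxxyXyXXYY$YyXxXXYyyyY
  rot[12] = xxyXyXXYY$YyXxXXYyyyYX
  rot[13] = xyXyXXYY$YyXxXXYyyyYXx
  rot[14] = yXyXXYY$YyXxXXYyyyYXxx
  rot[15] = XyXXYY$YyXxXXYyyyYXxxy
  rot[16] = yXXYY$YyXxXXYyyyYXxxyX
  rot[17] = XXYY$YyXxXXYyyyYXxxyXy
  rot[18] = XYY$YyXxXXYyyyYXxxyXyX
  rot[19] = YY$YyXxXXYyyyYXxxyXyXX
  rot[20] = Y$YyXxXXYyyyYXxxyXyXXY
  rot[21] = $YyXxXXYyyyYXxxyXyXXYY
Sorted (with $ < everything):
  sorted[0] = $YyXxXXYyyyYXxxyXyXXYY  (last char: 'Y')
  sorted[1] = XXYY$YyXxXXYyyyYXxxyXy  (last char: 'y')
  sorted[2] = XXYyyyYXxxyXyXXYY$YyXx  (last char: 'x')
  sorted[3] = XYY$YyXxXXYyyyYXxxyXyX  (last char: 'X')
  sorted[4] = XYyyyYXxxyXyXXYY$YyXxX  (last char: 'X')
  sorted[5] = XxXXYyyyYXxxyXyXXYY$Yy  (last char: 'y')
  sorted[6] = XxxyXyXXYY$YyXxXXYyyyY  (last char: 'Y')
  sorted[7] = XyXXYY$YyXxXXYyyyYXxxy  (last char: 'y')
  sorted[8] = Y$YyXxXXYyyyYXxxyXyXXY  (last char: 'Y')
  sorted[9] = YXxxyXyXXYY$YyXxXXYyyy  (last char: 'y')
  sorted[10] = YY$YyXxXXYyyyYXxxyXyXX  (last char: 'X')
  sorted[11] = YyXxXXYyyyYXxxyXyXXYY$  (last char: '$')
  sorted[12] = YyyyYXxxyXyXXYY$YyXxXX  (last char: 'X')
  sorted[13] = xXXYyyyYXxxyXyXXYY$YyX  (last char: 'X')
  sorted[14] = xxyXyXXYY$YyXxXXYyyyYX  (last char: 'X')
  sorted[15] = xyXyXXYY$YyXxXXYyyyYXx  (last char: 'x')
  sorted[16] = yXXYY$YyXxXXYyyyYXxxyX  (last char: 'X')
  sorted[17] = yXxXXYyyyYXxxyXyXXYY$Y  (last char: 'Y')
  sorted[18] = yXyXXYY$YyXxXXYyyyYXxx  (last char: 'x')
  sorted[19] = yYXxxyXyXXYY$YyXxXXYyy  (last char: 'y')
  sorted[20] = yyYXxxyXyXXYY$YyXxXXYy  (last char: 'y')
  sorted[21] = yyyYXxxyXyXXYY$YyXxXXY  (last char: 'Y')
Last column: YyxXXyYyYyX$XXXxXYxyyY
Original string S is at sorted index 11

Answer: YyxXXyYyYyX$XXXxXYxyyY
11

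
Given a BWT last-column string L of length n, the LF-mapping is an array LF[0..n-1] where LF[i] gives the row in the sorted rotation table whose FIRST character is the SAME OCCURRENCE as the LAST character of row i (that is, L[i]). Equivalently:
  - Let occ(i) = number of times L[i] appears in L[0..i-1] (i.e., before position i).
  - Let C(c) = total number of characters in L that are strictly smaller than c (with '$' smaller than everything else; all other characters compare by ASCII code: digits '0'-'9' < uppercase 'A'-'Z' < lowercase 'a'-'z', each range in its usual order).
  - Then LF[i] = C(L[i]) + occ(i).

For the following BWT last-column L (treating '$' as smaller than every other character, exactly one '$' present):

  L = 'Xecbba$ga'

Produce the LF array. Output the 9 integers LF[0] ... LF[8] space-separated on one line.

Answer: 1 7 6 4 5 2 0 8 3

Derivation:
Char counts: '$':1, 'X':1, 'a':2, 'b':2, 'c':1, 'e':1, 'g':1
C (first-col start): C('$')=0, C('X')=1, C('a')=2, C('b')=4, C('c')=6, C('e')=7, C('g')=8
L[0]='X': occ=0, LF[0]=C('X')+0=1+0=1
L[1]='e': occ=0, LF[1]=C('e')+0=7+0=7
L[2]='c': occ=0, LF[2]=C('c')+0=6+0=6
L[3]='b': occ=0, LF[3]=C('b')+0=4+0=4
L[4]='b': occ=1, LF[4]=C('b')+1=4+1=5
L[5]='a': occ=0, LF[5]=C('a')+0=2+0=2
L[6]='$': occ=0, LF[6]=C('$')+0=0+0=0
L[7]='g': occ=0, LF[7]=C('g')+0=8+0=8
L[8]='a': occ=1, LF[8]=C('a')+1=2+1=3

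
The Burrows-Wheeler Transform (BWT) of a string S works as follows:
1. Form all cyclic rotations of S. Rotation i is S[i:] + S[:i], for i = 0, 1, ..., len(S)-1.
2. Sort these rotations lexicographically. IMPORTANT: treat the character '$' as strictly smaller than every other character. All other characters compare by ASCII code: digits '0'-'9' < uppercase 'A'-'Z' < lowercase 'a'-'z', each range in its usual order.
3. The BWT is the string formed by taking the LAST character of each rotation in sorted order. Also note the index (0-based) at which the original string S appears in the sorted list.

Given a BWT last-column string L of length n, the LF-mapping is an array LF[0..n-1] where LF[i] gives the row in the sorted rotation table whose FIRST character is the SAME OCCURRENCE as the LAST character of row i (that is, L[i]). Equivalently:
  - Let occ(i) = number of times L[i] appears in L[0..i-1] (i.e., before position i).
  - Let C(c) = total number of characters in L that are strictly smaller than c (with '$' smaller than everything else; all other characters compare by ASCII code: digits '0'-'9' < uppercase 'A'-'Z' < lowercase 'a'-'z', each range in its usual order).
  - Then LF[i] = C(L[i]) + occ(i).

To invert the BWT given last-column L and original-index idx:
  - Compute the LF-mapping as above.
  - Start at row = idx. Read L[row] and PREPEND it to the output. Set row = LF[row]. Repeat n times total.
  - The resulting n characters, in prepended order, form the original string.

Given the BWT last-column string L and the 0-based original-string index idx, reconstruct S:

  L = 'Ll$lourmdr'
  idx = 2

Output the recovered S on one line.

LF mapping: 1 3 0 4 6 9 7 5 2 8
Walk LF starting at row 2, prepending L[row]:
  step 1: row=2, L[2]='$', prepend. Next row=LF[2]=0
  step 2: row=0, L[0]='L', prepend. Next row=LF[0]=1
  step 3: row=1, L[1]='l', prepend. Next row=LF[1]=3
  step 4: row=3, L[3]='l', prepend. Next row=LF[3]=4
  step 5: row=4, L[4]='o', prepend. Next row=LF[4]=6
  step 6: row=6, L[6]='r', prepend. Next row=LF[6]=7
  step 7: row=7, L[7]='m', prepend. Next row=LF[7]=5
  step 8: row=5, L[5]='u', prepend. Next row=LF[5]=9
  step 9: row=9, L[9]='r', prepend. Next row=LF[9]=8
  step 10: row=8, L[8]='d', prepend. Next row=LF[8]=2
Reversed output: drumrollL$

Answer: drumrollL$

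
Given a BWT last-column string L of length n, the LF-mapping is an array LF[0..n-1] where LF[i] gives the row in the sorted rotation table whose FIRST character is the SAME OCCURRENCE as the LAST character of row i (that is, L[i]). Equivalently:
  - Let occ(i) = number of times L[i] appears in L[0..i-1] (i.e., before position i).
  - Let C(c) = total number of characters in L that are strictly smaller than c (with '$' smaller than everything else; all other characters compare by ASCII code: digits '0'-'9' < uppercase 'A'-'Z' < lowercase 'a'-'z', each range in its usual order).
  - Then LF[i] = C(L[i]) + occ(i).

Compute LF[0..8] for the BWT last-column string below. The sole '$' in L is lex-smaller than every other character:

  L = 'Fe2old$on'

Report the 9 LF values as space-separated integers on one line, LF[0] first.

Answer: 2 4 1 7 5 3 0 8 6

Derivation:
Char counts: '$':1, '2':1, 'F':1, 'd':1, 'e':1, 'l':1, 'n':1, 'o':2
C (first-col start): C('$')=0, C('2')=1, C('F')=2, C('d')=3, C('e')=4, C('l')=5, C('n')=6, C('o')=7
L[0]='F': occ=0, LF[0]=C('F')+0=2+0=2
L[1]='e': occ=0, LF[1]=C('e')+0=4+0=4
L[2]='2': occ=0, LF[2]=C('2')+0=1+0=1
L[3]='o': occ=0, LF[3]=C('o')+0=7+0=7
L[4]='l': occ=0, LF[4]=C('l')+0=5+0=5
L[5]='d': occ=0, LF[5]=C('d')+0=3+0=3
L[6]='$': occ=0, LF[6]=C('$')+0=0+0=0
L[7]='o': occ=1, LF[7]=C('o')+1=7+1=8
L[8]='n': occ=0, LF[8]=C('n')+0=6+0=6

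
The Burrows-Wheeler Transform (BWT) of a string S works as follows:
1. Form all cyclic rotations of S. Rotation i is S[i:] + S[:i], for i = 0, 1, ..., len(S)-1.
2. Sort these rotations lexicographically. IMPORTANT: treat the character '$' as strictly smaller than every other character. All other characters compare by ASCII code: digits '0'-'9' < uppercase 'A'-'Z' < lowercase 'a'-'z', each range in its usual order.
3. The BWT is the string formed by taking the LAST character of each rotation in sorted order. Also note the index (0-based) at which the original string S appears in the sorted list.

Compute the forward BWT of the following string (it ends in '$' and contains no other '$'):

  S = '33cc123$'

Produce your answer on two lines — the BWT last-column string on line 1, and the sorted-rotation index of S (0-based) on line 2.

All 8 rotations (rotation i = S[i:]+S[:i]):
  rot[0] = 33cc123$
  rot[1] = 3cc123$3
  rot[2] = cc123$33
  rot[3] = c123$33c
  rot[4] = 123$33cc
  rot[5] = 23$33cc1
  rot[6] = 3$33cc12
  rot[7] = $33cc123
Sorted (with $ < everything):
  sorted[0] = $33cc123  (last char: '3')
  sorted[1] = 123$33cc  (last char: 'c')
  sorted[2] = 23$33cc1  (last char: '1')
  sorted[3] = 3$33cc12  (last char: '2')
  sorted[4] = 33cc123$  (last char: '$')
  sorted[5] = 3cc123$3  (last char: '3')
  sorted[6] = c123$33c  (last char: 'c')
  sorted[7] = cc123$33  (last char: '3')
Last column: 3c12$3c3
Original string S is at sorted index 4

Answer: 3c12$3c3
4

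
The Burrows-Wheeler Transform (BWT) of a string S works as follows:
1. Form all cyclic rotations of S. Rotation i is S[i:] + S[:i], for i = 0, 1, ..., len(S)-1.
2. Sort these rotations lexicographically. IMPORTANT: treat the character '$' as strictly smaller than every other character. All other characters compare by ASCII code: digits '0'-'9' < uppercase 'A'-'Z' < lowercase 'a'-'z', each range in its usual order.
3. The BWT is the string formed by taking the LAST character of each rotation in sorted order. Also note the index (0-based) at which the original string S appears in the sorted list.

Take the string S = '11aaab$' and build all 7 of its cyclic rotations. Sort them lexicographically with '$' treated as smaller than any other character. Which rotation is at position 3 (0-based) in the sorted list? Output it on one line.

Answer: aaab$11

Derivation:
All 7 rotations (rotation i = S[i:]+S[:i]):
  rot[0] = 11aaab$
  rot[1] = 1aaab$1
  rot[2] = aaab$11
  rot[3] = aab$11a
  rot[4] = ab$11aa
  rot[5] = b$11aaa
  rot[6] = $11aaab
Sorted (with $ < everything):
  sorted[0] = $11aaab
  sorted[1] = 11aaab$
  sorted[2] = 1aaab$1
  sorted[3] = aaab$11
  sorted[4] = aab$11a
  sorted[5] = ab$11aa
  sorted[6] = b$11aaa
sorted[3] = aaab$11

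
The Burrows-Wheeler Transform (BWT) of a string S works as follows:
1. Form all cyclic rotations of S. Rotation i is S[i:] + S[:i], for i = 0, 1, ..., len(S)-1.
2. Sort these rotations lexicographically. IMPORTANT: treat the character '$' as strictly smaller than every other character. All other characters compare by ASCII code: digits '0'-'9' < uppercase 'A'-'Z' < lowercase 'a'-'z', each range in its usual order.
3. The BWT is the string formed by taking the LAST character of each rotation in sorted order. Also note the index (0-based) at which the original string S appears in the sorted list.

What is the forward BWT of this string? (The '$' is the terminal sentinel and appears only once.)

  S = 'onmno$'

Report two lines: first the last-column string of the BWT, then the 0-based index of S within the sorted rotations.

All 6 rotations (rotation i = S[i:]+S[:i]):
  rot[0] = onmno$
  rot[1] = nmno$o
  rot[2] = mno$on
  rot[3] = no$onm
  rot[4] = o$onmn
  rot[5] = $onmno
Sorted (with $ < everything):
  sorted[0] = $onmno  (last char: 'o')
  sorted[1] = mno$on  (last char: 'n')
  sorted[2] = nmno$o  (last char: 'o')
  sorted[3] = no$onm  (last char: 'm')
  sorted[4] = o$onmn  (last char: 'n')
  sorted[5] = onmno$  (last char: '$')
Last column: onomn$
Original string S is at sorted index 5

Answer: onomn$
5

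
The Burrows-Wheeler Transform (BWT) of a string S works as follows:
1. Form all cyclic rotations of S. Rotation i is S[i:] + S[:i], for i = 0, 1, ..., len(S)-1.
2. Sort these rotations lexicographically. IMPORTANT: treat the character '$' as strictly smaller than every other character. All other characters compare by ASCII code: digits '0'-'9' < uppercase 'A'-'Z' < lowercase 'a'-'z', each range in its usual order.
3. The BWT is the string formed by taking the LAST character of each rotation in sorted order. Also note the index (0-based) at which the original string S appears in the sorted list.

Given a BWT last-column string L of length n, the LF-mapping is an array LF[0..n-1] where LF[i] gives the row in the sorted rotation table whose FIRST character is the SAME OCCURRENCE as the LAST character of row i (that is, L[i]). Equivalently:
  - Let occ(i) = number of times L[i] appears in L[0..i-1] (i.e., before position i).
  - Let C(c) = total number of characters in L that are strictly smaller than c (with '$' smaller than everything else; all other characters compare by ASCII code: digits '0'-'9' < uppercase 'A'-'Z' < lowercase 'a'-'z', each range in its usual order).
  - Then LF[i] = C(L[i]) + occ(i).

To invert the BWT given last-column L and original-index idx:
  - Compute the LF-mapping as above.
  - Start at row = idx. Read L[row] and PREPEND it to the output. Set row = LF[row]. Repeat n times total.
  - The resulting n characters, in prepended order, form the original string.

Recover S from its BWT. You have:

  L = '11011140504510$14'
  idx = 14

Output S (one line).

Answer: 4515104141001011$

Derivation:
LF mapping: 5 6 1 7 8 9 12 2 15 3 13 16 10 4 0 11 14
Walk LF starting at row 14, prepending L[row]:
  step 1: row=14, L[14]='$', prepend. Next row=LF[14]=0
  step 2: row=0, L[0]='1', prepend. Next row=LF[0]=5
  step 3: row=5, L[5]='1', prepend. Next row=LF[5]=9
  step 4: row=9, L[9]='0', prepend. Next row=LF[9]=3
  step 5: row=3, L[3]='1', prepend. Next row=LF[3]=7
  step 6: row=7, L[7]='0', prepend. Next row=LF[7]=2
  step 7: row=2, L[2]='0', prepend. Next row=LF[2]=1
  step 8: row=1, L[1]='1', prepend. Next row=LF[1]=6
  step 9: row=6, L[6]='4', prepend. Next row=LF[6]=12
  step 10: row=12, L[12]='1', prepend. Next row=LF[12]=10
  step 11: row=10, L[10]='4', prepend. Next row=LF[10]=13
  step 12: row=13, L[13]='0', prepend. Next row=LF[13]=4
  step 13: row=4, L[4]='1', prepend. Next row=LF[4]=8
  step 14: row=8, L[8]='5', prepend. Next row=LF[8]=15
  step 15: row=15, L[15]='1', prepend. Next row=LF[15]=11
  step 16: row=11, L[11]='5', prepend. Next row=LF[11]=16
  step 17: row=16, L[16]='4', prepend. Next row=LF[16]=14
Reversed output: 4515104141001011$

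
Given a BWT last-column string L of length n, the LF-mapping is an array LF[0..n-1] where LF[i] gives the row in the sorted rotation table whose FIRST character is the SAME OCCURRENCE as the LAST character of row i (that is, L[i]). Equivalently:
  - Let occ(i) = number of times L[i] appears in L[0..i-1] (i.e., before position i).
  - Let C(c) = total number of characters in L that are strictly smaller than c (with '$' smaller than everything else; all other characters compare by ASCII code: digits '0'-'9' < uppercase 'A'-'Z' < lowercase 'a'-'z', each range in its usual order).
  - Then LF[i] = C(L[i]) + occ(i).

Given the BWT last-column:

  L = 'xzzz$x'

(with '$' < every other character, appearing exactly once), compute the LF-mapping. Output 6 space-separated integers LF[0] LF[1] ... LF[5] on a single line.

Answer: 1 3 4 5 0 2

Derivation:
Char counts: '$':1, 'x':2, 'z':3
C (first-col start): C('$')=0, C('x')=1, C('z')=3
L[0]='x': occ=0, LF[0]=C('x')+0=1+0=1
L[1]='z': occ=0, LF[1]=C('z')+0=3+0=3
L[2]='z': occ=1, LF[2]=C('z')+1=3+1=4
L[3]='z': occ=2, LF[3]=C('z')+2=3+2=5
L[4]='$': occ=0, LF[4]=C('$')+0=0+0=0
L[5]='x': occ=1, LF[5]=C('x')+1=1+1=2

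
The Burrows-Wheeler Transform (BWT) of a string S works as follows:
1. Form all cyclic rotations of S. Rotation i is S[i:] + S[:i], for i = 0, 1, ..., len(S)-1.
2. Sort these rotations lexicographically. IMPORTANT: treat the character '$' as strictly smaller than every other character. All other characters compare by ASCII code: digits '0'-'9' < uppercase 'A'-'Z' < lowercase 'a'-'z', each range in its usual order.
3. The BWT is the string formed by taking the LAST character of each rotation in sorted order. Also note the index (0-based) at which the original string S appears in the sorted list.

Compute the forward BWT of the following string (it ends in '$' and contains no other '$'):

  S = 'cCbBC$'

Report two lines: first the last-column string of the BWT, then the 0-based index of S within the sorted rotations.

All 6 rotations (rotation i = S[i:]+S[:i]):
  rot[0] = cCbBC$
  rot[1] = CbBC$c
  rot[2] = bBC$cC
  rot[3] = BC$cCb
  rot[4] = C$cCbB
  rot[5] = $cCbBC
Sorted (with $ < everything):
  sorted[0] = $cCbBC  (last char: 'C')
  sorted[1] = BC$cCb  (last char: 'b')
  sorted[2] = C$cCbB  (last char: 'B')
  sorted[3] = CbBC$c  (last char: 'c')
  sorted[4] = bBC$cC  (last char: 'C')
  sorted[5] = cCbBC$  (last char: '$')
Last column: CbBcC$
Original string S is at sorted index 5

Answer: CbBcC$
5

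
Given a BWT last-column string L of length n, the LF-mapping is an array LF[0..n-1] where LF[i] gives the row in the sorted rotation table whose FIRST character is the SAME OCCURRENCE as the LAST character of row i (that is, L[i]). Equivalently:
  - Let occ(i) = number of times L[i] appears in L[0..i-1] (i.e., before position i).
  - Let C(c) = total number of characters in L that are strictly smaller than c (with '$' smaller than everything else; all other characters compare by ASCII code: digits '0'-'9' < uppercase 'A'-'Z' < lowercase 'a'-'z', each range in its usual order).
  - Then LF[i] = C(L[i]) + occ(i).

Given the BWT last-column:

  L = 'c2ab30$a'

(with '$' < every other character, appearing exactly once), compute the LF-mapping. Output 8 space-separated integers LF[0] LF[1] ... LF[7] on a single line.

Answer: 7 2 4 6 3 1 0 5

Derivation:
Char counts: '$':1, '0':1, '2':1, '3':1, 'a':2, 'b':1, 'c':1
C (first-col start): C('$')=0, C('0')=1, C('2')=2, C('3')=3, C('a')=4, C('b')=6, C('c')=7
L[0]='c': occ=0, LF[0]=C('c')+0=7+0=7
L[1]='2': occ=0, LF[1]=C('2')+0=2+0=2
L[2]='a': occ=0, LF[2]=C('a')+0=4+0=4
L[3]='b': occ=0, LF[3]=C('b')+0=6+0=6
L[4]='3': occ=0, LF[4]=C('3')+0=3+0=3
L[5]='0': occ=0, LF[5]=C('0')+0=1+0=1
L[6]='$': occ=0, LF[6]=C('$')+0=0+0=0
L[7]='a': occ=1, LF[7]=C('a')+1=4+1=5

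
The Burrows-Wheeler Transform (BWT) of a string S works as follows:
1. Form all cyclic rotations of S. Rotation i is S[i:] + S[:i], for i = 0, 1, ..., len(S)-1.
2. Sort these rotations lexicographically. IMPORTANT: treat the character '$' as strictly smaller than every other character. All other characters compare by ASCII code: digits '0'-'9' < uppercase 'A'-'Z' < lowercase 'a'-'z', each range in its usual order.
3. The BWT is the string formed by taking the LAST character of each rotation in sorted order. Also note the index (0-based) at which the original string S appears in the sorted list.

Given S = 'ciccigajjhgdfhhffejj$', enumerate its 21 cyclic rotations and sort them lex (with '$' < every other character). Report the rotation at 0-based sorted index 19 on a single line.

All 21 rotations (rotation i = S[i:]+S[:i]):
  rot[0] = ciccigajjhgdfhhffejj$
  rot[1] = iccigajjhgdfhhffejj$c
  rot[2] = ccigajjhgdfhhffejj$ci
  rot[3] = cigajjhgdfhhffejj$cic
  rot[4] = igajjhgdfhhffejj$cicc
  rot[5] = gajjhgdfhhffejj$cicci
  rot[6] = ajjhgdfhhffejj$ciccig
  rot[7] = jjhgdfhhffejj$cicciga
  rot[8] = jhgdfhhffejj$ciccigaj
  rot[9] = hgdfhhffejj$ciccigajj
  rot[10] = gdfhhffejj$ciccigajjh
  rot[11] = dfhhffejj$ciccigajjhg
  rot[12] = fhhffejj$ciccigajjhgd
  rot[13] = hhffejj$ciccigajjhgdf
  rot[14] = hffejj$ciccigajjhgdfh
  rot[15] = ffejj$ciccigajjhgdfhh
  rot[16] = fejj$ciccigajjhgdfhhf
  rot[17] = ejj$ciccigajjhgdfhhff
  rot[18] = jj$ciccigajjhgdfhhffe
  rot[19] = j$ciccigajjhgdfhhffej
  rot[20] = $ciccigajjhgdfhhffejj
Sorted (with $ < everything):
  sorted[0] = $ciccigajjhgdfhhffejj
  sorted[1] = ajjhgdfhhffejj$ciccig
  sorted[2] = ccigajjhgdfhhffejj$ci
  sorted[3] = ciccigajjhgdfhhffejj$
  sorted[4] = cigajjhgdfhhffejj$cic
  sorted[5] = dfhhffejj$ciccigajjhg
  sorted[6] = ejj$ciccigajjhgdfhhff
  sorted[7] = fejj$ciccigajjhgdfhhf
  sorted[8] = ffejj$ciccigajjhgdfhh
  sorted[9] = fhhffejj$ciccigajjhgd
  sorted[10] = gajjhgdfhhffejj$cicci
  sorted[11] = gdfhhffejj$ciccigajjh
  sorted[12] = hffejj$ciccigajjhgdfh
  sorted[13] = hgdfhhffejj$ciccigajj
  sorted[14] = hhffejj$ciccigajjhgdf
  sorted[15] = iccigajjhgdfhhffejj$c
  sorted[16] = igajjhgdfhhffejj$cicc
  sorted[17] = j$ciccigajjhgdfhhffej
  sorted[18] = jhgdfhhffejj$ciccigaj
  sorted[19] = jj$ciccigajjhgdfhhffe
  sorted[20] = jjhgdfhhffejj$cicciga
sorted[19] = jj$ciccigajjhgdfhhffe

Answer: jj$ciccigajjhgdfhhffe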